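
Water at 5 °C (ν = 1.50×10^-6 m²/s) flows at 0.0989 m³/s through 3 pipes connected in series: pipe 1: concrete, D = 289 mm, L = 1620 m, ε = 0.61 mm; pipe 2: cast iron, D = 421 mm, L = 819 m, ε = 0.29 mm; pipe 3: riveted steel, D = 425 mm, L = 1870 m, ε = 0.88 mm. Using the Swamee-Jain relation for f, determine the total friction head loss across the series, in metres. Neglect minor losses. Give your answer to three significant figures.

Pipe 1: V = 1.508 m/s, Re = 2.90×10^5, ε/D = 0.00211, f = 0.02451, h_1 = f(L/D)V²/2g = 15.92 m
Pipe 2: V = 0.7105 m/s, Re = 1.99×10^5, ε/D = 6.89×10^-4, f = 0.01987, h_2 = f(L/D)V²/2g = 0.9944 m
Pipe 3: V = 0.6972 m/s, Re = 1.98×10^5, ε/D = 0.00207, f = 0.02469, h_3 = f(L/D)V²/2g = 2.692 m
Series → Q common, losses add: H = Σh = 19.60 m

H ≈ 19.6 m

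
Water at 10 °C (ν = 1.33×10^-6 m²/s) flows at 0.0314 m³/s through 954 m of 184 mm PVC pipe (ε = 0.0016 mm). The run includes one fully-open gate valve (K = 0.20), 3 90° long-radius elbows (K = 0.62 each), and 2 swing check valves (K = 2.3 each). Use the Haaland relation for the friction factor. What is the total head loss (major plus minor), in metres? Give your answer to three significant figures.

H_L ≈ 6.43 m

V = 4Q/(πD²) = 1.181 m/s; V²/2g = 0.07107 m
Re = 1.63×10^5, ε/D = 8.70×10^-6 → f = 0.01617 (Haaland)
Major: h_f = f(L/D)·V²/2g = 0.01617·5185·0.07107 = 5.960 m
Minor: ΣK = 6.66; h_m = ΣK·V²/2g = 0.4734 m
Total H_L = 5.960 + 0.4734 = 6.433 m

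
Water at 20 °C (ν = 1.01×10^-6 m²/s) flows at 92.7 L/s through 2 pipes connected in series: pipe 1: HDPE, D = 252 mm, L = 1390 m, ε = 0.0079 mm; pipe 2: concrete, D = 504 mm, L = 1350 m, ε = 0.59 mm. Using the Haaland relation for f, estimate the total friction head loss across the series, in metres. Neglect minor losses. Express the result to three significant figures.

Pipe 1: V = 1.859 m/s, Re = 4.64×10^5, ε/D = 3.13×10^-5, f = 0.01360, h_1 = f(L/D)V²/2g = 13.21 m
Pipe 2: V = 0.4647 m/s, Re = 2.32×10^5, ε/D = 0.00117, f = 0.02143, h_2 = f(L/D)V²/2g = 0.6315 m
Series → Q common, losses add: H = Σh = 13.84 m

H ≈ 13.8 m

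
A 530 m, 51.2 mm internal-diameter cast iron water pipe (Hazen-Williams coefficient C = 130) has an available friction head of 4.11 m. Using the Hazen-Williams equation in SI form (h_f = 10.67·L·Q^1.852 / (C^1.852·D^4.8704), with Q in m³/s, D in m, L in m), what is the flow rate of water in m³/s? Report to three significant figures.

Rearranging: Q = [h_f·C^1.852·D^4.8704 / (10.67·L)]^(1/1.852)
Q = [4.11·130^1.852·0.0512^4.8704 / (10.67·530)]^0.540 = 0.001059 m³/s

Q ≈ 0.00106 m³/s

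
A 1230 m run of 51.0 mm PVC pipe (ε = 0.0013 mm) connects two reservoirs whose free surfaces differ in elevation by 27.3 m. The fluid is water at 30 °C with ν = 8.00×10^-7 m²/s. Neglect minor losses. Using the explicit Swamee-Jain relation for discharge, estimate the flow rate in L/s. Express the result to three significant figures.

Q ≈ 2.17 L/s

Swamee-Jain (Type II): Q = -0.965·√(gD⁵h_f/L)·ln[ε/(3.7D) + √(3.17ν²L/(gD³h_f))]
√(gD⁵h_f/L) = √(9.81·0.0510⁵·27.3/1230) = 2.741×10^-4
ε/(3.7D) = 6.89×10^-6; √(3.17ν²L/(gD³h_f)) = 2.65×10^-4
Q = -0.965·2.741×10^-4·ln(2.719×10^-4) = 0.002171 m³/s
Check: V = 1.06 m/s, Re = 6.78×10^4, f = 0.01953, h_f = 27.1 m ≈ 27.3 m ✓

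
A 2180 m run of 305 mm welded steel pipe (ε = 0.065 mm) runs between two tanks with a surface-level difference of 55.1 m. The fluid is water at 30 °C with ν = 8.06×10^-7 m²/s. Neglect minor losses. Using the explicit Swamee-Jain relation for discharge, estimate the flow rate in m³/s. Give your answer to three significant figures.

Q ≈ 0.235 m³/s

Swamee-Jain (Type II): Q = -0.965·√(gD⁵h_f/L)·ln[ε/(3.7D) + √(3.17ν²L/(gD³h_f))]
√(gD⁵h_f/L) = √(9.81·0.305⁵·55.1/2180) = 0.02558
ε/(3.7D) = 5.76×10^-5; √(3.17ν²L/(gD³h_f)) = 1.71×10^-5
Q = -0.965·0.02558·ln(7.471×10^-5) = 0.2346 m³/s
Check: V = 3.21 m/s, Re = 1.21×10^6, f = 0.01477, h_f = 55.4 m ≈ 55.1 m ✓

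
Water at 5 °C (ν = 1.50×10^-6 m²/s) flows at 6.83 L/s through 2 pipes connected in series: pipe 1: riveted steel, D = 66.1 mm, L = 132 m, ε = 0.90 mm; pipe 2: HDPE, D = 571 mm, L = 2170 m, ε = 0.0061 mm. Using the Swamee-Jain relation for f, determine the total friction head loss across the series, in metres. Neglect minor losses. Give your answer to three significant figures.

Pipe 1: V = 1.990 m/s, Re = 8.77×10^4, ε/D = 0.0136, f = 0.04302, h_1 = f(L/D)V²/2g = 17.35 m
Pipe 2: V = 0.02667 m/s, Re = 1.02×10^4, ε/D = 1.07×10^-5, f = 0.03086, h_2 = f(L/D)V²/2g = 0.004253 m
Series → Q common, losses add: H = Σh = 17.35 m

H ≈ 17.3 m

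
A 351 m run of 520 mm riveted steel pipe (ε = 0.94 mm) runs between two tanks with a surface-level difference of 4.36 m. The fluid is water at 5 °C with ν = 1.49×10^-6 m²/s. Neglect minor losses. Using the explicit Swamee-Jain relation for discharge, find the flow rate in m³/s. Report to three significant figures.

Swamee-Jain (Type II): Q = -0.965·√(gD⁵h_f/L)·ln[ε/(3.7D) + √(3.17ν²L/(gD³h_f))]
√(gD⁵h_f/L) = √(9.81·0.520⁵·4.36/351) = 0.06807
ε/(3.7D) = 4.89×10^-4; √(3.17ν²L/(gD³h_f)) = 2.03×10^-5
Q = -0.965·0.06807·ln(5.088×10^-4) = 0.4981 m³/s
Check: V = 2.35 m/s, Re = 8.19×10^5, f = 0.02313, h_f = 4.38 m ≈ 4.36 m ✓

Q ≈ 0.498 m³/s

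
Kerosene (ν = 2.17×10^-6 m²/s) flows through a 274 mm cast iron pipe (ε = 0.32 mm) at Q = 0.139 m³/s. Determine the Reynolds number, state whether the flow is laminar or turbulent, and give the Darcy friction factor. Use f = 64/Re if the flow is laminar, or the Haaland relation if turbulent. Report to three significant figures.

V = 4Q/(πD²) = 2.357 m/s
Re = VD/ν = 2.357·0.274/2.17×10^-6 = 2.98×10^5
Re > 4000 → turbulent; ε/D = 0.00117
Haaland: f = 0.02121

Re ≈ 2.98×10^5; turbulent; f ≈ 0.0212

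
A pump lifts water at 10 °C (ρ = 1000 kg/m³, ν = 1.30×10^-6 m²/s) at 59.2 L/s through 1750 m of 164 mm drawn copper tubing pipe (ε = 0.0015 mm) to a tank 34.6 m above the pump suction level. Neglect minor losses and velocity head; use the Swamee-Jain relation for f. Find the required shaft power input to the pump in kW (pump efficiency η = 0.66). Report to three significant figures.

V = 4Q/(πD²) = 2.802 m/s; Re = 3.54×10^5; ε/D = 9.15×10^-6; f = 0.01406
h_f = f(L/D)V²/2g = 60.06 m
Total head H = z + h_f = 34.6 + 60.06 = 94.66 m
P_hyd = ρgQH = 1000·9.81·0.0592·94.66 = 54.97 kW
P_shaft = P_hyd/η = 54.97/0.66 = 83.29 kW

P_shaft ≈ 83.3 kW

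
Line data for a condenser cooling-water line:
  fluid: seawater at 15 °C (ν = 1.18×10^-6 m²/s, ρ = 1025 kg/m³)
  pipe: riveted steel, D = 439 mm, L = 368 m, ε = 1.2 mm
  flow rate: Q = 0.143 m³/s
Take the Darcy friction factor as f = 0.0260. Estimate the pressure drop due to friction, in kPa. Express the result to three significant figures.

Δp ≈ 9.97 kPa

V = 4Q/(πD²) = 4·0.143/(π·0.439²) = 0.9448 m/s
h_f = f(L/D)V²/(2g) = 0.02600·(368/0.439)·0.9448²/(2·9.81) = 0.9915 m
Δp = ρg·h_f = 1025·9.81·0.9915 = 9.970 kPa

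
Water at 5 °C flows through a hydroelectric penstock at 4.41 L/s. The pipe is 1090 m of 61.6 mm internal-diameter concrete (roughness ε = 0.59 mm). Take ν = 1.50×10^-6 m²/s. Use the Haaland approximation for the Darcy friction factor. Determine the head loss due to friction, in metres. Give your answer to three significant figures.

V = 4Q/(πD²) = 4·0.00441/(π·0.0616²) = 1.480 m/s
Re = VD/ν = 1.480·0.0616/1.50×10^-6 = 6.08×10^4 → turbulent
ε/D = 0.59/61.6 = 0.00958
Haaland: f = 0.03837
h_f = f(L/D)V²/(2g) = 0.03837·(1090/0.0616)·1.480²/(2·9.81) = 75.77 m

h_f ≈ 75.8 m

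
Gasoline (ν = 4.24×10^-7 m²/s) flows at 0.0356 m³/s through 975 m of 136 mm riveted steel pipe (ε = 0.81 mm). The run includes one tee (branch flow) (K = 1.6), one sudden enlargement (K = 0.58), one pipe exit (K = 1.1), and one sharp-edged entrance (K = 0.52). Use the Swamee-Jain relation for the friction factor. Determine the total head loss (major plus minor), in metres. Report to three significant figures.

V = 4Q/(πD²) = 2.451 m/s; V²/2g = 0.3061 m
Re = 7.86×10^5, ε/D = 0.00596 → f = 0.03222 (Swamee-Jain)
Major: h_f = f(L/D)·V²/2g = 0.03222·7169·0.3061 = 70.70 m
Minor: ΣK = 3.80; h_m = ΣK·V²/2g = 1.163 m
Total H_L = 70.70 + 1.163 = 71.86 m

H_L ≈ 71.9 m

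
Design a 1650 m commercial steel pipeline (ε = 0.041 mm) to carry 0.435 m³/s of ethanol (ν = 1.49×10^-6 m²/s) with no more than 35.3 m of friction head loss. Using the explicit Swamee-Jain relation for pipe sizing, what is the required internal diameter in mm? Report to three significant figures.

Swamee-Jain (Type III): D = 0.66·[ε^1.25·(LQ²/(gh_f))^4.75 + ν·Q^9.4·(L/(gh_f))^5.2]^0.04
LQ²/(gh_f) = 0.9016; L/(gh_f) = 4.765
Term 1 = ε^1.25·(…)^4.75 = 2.01×10^-6; Term 2 = ν·Q^9.4·(…)^5.2 = 2.00×10^-6
D = 0.66·(2.01×10^-6 + 2.00×10^-6)^0.04 = 0.4015 m = 401 mm
Check: V = 3.44 m/s, Re = 9.26×10^5, f = 0.01363, h_f = 33.7 m ≈ 35.3 m ✓

D ≈ 401 mm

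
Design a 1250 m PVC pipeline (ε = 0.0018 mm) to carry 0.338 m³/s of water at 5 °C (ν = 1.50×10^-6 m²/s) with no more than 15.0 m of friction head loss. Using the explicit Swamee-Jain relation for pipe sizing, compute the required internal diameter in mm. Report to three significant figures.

Swamee-Jain (Type III): D = 0.66·[ε^1.25·(LQ²/(gh_f))^4.75 + ν·Q^9.4·(L/(gh_f))^5.2]^0.04
LQ²/(gh_f) = 0.9705; L/(gh_f) = 8.495
Term 1 = ε^1.25·(…)^4.75 = 5.72×10^-8; Term 2 = ν·Q^9.4·(…)^5.2 = 3.80×10^-6
D = 0.66·(5.72×10^-8 + 3.80×10^-6)^0.04 = 0.4009 m = 401 mm
Check: V = 2.68 m/s, Re = 7.16×10^5, f = 0.01238, h_f = 14.1 m ≈ 15.0 m ✓

D ≈ 401 mm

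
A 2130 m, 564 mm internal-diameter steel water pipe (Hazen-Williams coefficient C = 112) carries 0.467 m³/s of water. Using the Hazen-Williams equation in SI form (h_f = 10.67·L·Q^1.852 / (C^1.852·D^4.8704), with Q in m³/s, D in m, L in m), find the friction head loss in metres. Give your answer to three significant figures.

h_f = 10.67·2130·0.467^1.852 / (112^1.852·0.564^4.8704) = 14.47 m

h_f ≈ 14.5 m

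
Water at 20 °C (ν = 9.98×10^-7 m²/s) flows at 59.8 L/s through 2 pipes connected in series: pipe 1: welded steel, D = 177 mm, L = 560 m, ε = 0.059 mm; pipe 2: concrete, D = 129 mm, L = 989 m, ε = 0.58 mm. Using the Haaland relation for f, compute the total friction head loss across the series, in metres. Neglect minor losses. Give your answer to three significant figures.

H ≈ 258 m

Pipe 1: V = 2.430 m/s, Re = 4.31×10^5, ε/D = 3.33×10^-4, f = 0.01657, h_1 = f(L/D)V²/2g = 15.78 m
Pipe 2: V = 4.575 m/s, Re = 5.91×10^5, ε/D = 0.00450, f = 0.02963, h_2 = f(L/D)V²/2g = 242.4 m
Series → Q common, losses add: H = Σh = 258.2 m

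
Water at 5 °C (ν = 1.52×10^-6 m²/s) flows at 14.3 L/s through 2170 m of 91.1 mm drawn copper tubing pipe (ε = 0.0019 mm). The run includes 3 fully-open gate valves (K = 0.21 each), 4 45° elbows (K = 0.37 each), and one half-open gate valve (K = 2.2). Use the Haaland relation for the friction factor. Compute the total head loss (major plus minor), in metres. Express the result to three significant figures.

H_L ≈ 100 m

V = 4Q/(πD²) = 2.194 m/s; V²/2g = 0.2453 m
Re = 1.31×10^5, ε/D = 2.09×10^-5 → f = 0.01694 (Haaland)
Major: h_f = f(L/D)·V²/2g = 0.01694·23820·0.2453 = 99.01 m
Minor: ΣK = 4.31; h_m = ΣK·V²/2g = 1.057 m
Total H_L = 99.01 + 1.057 = 100.1 m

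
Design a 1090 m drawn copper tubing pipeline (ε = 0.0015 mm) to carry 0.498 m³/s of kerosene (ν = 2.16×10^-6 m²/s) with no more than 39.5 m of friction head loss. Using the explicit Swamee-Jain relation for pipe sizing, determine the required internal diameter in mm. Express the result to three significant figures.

D ≈ 374 mm

Swamee-Jain (Type III): D = 0.66·[ε^1.25·(LQ²/(gh_f))^4.75 + ν·Q^9.4·(L/(gh_f))^5.2]^0.04
LQ²/(gh_f) = 0.6976; L/(gh_f) = 2.813
Term 1 = ε^1.25·(…)^4.75 = 9.49×10^-9; Term 2 = ν·Q^9.4·(…)^5.2 = 6.67×10^-7
D = 0.66·(9.49×10^-9 + 6.67×10^-7)^0.04 = 0.3739 m = 374 mm
Check: V = 4.54 m/s, Re = 7.85×10^5, f = 0.01218, h_f = 37.2 m ≈ 39.5 m ✓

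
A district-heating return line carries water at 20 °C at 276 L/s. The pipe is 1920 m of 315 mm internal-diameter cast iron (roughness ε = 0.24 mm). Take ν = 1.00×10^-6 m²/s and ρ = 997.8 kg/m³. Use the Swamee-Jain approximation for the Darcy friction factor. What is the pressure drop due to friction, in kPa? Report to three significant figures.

Δp ≈ 718 kPa

V = 4Q/(πD²) = 4·0.276/(π·0.315²) = 3.542 m/s
Re = VD/ν = 3.542·0.315/1.00×10^-6 = 1.12×10^6 → turbulent
ε/D = 0.24/315 = 7.62×10^-4
Swamee-Jain: f = 0.01882
h_f = f(L/D)V²/(2g) = 0.01882·(1920/0.315)·3.542²/(2·9.81) = 73.33 m
Δp = ρg·h_f = 997.8·9.81·73.33 = 717.8 kPa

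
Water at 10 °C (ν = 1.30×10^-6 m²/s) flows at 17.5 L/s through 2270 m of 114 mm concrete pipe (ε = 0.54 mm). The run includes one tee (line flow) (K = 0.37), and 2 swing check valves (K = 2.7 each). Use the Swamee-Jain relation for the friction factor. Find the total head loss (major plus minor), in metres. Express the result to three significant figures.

H_L ≈ 92.6 m

V = 4Q/(πD²) = 1.715 m/s; V²/2g = 0.1498 m
Re = 1.50×10^5, ε/D = 0.00474 → f = 0.03074 (Swamee-Jain)
Major: h_f = f(L/D)·V²/2g = 0.03074·19912·0.1498 = 91.69 m
Minor: ΣK = 5.77; h_m = ΣK·V²/2g = 0.8645 m
Total H_L = 91.69 + 0.8645 = 92.56 m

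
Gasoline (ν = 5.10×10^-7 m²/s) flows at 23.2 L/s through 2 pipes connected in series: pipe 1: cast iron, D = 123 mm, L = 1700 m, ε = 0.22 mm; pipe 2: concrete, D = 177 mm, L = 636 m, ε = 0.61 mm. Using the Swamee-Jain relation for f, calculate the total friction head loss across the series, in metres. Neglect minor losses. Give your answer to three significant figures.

Pipe 1: V = 1.952 m/s, Re = 4.71×10^5, ε/D = 0.00179, f = 0.02328, h_1 = f(L/D)V²/2g = 62.52 m
Pipe 2: V = 0.9429 m/s, Re = 3.27×10^5, ε/D = 0.00345, f = 0.02773, h_2 = f(L/D)V²/2g = 4.515 m
Series → Q common, losses add: H = Σh = 67.03 m

H ≈ 67.0 m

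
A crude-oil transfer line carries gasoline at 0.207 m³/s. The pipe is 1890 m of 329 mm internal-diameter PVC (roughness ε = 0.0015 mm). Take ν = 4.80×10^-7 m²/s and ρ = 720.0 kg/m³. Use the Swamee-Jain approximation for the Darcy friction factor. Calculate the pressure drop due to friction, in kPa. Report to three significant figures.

Δp ≈ 133 kPa

V = 4Q/(πD²) = 4·0.207/(π·0.329²) = 2.435 m/s
Re = VD/ν = 2.435·0.329/4.80×10^-7 = 1.67×10^6 → turbulent
ε/D = 0.0015/329 = 4.56×10^-6
Swamee-Jain: f = 0.01083
h_f = f(L/D)V²/(2g) = 0.01083·(1890/0.329)·2.435²/(2·9.81) = 18.79 m
Δp = ρg·h_f = 720.0·9.81·18.79 = 132.7 kPa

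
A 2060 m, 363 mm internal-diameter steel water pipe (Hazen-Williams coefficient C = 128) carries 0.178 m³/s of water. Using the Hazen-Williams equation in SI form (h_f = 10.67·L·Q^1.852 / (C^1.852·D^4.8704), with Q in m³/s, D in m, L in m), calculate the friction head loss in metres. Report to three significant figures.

h_f = 10.67·2060·0.178^1.852 / (128^1.852·0.363^4.8704) = 15.66 m

h_f ≈ 15.7 m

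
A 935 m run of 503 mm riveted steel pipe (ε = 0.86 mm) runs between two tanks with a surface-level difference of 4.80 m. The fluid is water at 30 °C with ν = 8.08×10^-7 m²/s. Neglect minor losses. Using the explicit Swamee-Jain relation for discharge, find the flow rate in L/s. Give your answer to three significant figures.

Swamee-Jain (Type II): Q = -0.965·√(gD⁵h_f/L)·ln[ε/(3.7D) + √(3.17ν²L/(gD³h_f))]
√(gD⁵h_f/L) = √(9.81·0.503⁵·4.80/935) = 0.04027
ε/(3.7D) = 4.62×10^-4; √(3.17ν²L/(gD³h_f)) = 1.80×10^-5
Q = -0.965·0.04027·ln(4.801×10^-4) = 0.2969 m³/s
Check: V = 1.49 m/s, Re = 9.30×10^5, f = 0.02278, h_f = 4.82 m ≈ 4.80 m ✓

Q ≈ 297 L/s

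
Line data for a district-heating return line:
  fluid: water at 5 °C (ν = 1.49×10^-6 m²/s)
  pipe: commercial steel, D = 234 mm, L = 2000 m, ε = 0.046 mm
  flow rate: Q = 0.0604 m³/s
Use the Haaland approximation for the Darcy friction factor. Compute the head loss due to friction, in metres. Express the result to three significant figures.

V = 4Q/(πD²) = 4·0.0604/(π·0.234²) = 1.404 m/s
Re = VD/ν = 1.404·0.234/1.49×10^-6 = 2.21×10^5 → turbulent
ε/D = 0.046/234 = 1.97×10^-4
Haaland: f = 0.01664
h_f = f(L/D)V²/(2g) = 0.01664·(2000/0.234)·1.404²/(2·9.81) = 14.29 m

h_f ≈ 14.3 m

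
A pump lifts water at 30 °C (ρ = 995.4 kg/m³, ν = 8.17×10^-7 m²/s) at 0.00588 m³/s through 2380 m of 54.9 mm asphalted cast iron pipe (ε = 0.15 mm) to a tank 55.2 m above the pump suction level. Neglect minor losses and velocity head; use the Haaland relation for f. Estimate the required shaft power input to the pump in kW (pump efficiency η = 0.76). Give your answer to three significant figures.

V = 4Q/(πD²) = 2.484 m/s; Re = 1.67×10^5; ε/D = 0.00273; f = 0.02630
h_f = f(L/D)V²/2g = 358.6 m
Total head H = z + h_f = 55.2 + 358.6 = 413.8 m
P_hyd = ρgQH = 995.4·9.81·0.00588·413.8 = 23.76 kW
P_shaft = P_hyd/η = 23.76/0.76 = 31.26 kW

P_shaft ≈ 31.3 kW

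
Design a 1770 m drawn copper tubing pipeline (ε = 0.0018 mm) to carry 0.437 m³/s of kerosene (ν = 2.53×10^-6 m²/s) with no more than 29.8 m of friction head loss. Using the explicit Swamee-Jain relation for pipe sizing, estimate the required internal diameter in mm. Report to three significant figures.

D ≈ 420 mm

Swamee-Jain (Type III): D = 0.66·[ε^1.25·(LQ²/(gh_f))^4.75 + ν·Q^9.4·(L/(gh_f))^5.2]^0.04
LQ²/(gh_f) = 1.156; L/(gh_f) = 6.055
Term 1 = ε^1.25·(…)^4.75 = 1.31×10^-7; Term 2 = ν·Q^9.4·(…)^5.2 = 1.23×10^-5
D = 0.66·(1.31×10^-7 + 1.23×10^-5)^0.04 = 0.4201 m = 420 mm
Check: V = 3.15 m/s, Re = 5.24×10^5, f = 0.01306, h_f = 27.9 m ≈ 29.8 m ✓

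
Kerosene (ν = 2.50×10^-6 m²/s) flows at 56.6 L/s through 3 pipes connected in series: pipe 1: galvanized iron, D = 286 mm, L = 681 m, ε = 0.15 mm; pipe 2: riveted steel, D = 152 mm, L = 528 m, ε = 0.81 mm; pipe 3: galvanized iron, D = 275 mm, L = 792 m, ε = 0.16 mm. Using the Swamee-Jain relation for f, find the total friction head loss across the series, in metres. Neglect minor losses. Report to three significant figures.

Pipe 1: V = 0.8810 m/s, Re = 1.01×10^5, ε/D = 5.24×10^-4, f = 0.02050, h_1 = f(L/D)V²/2g = 1.931 m
Pipe 2: V = 3.119 m/s, Re = 1.90×10^5, ε/D = 0.00533, f = 0.03162, h_2 = f(L/D)V²/2g = 54.47 m
Pipe 3: V = 0.9529 m/s, Re = 1.05×10^5, ε/D = 5.82×10^-4, f = 0.02064, h_3 = f(L/D)V²/2g = 2.752 m
Series → Q common, losses add: H = Σh = 59.15 m

H ≈ 59.1 m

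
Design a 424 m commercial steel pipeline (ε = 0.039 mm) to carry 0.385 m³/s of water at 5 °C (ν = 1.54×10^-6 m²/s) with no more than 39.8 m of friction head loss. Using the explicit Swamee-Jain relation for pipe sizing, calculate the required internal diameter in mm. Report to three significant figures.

D ≈ 286 mm

Swamee-Jain (Type III): D = 0.66·[ε^1.25·(LQ²/(gh_f))^4.75 + ν·Q^9.4·(L/(gh_f))^5.2]^0.04
LQ²/(gh_f) = 0.1610; L/(gh_f) = 1.086
Term 1 = ε^1.25·(…)^4.75 = 5.26×10^-10; Term 2 = ν·Q^9.4·(…)^5.2 = 3.00×10^-10
D = 0.66·(5.26×10^-10 + 3.00×10^-10)^0.04 = 0.2859 m = 286 mm
Check: V = 6.00 m/s, Re = 1.11×10^6, f = 0.01391, h_f = 37.8 m ≈ 39.8 m ✓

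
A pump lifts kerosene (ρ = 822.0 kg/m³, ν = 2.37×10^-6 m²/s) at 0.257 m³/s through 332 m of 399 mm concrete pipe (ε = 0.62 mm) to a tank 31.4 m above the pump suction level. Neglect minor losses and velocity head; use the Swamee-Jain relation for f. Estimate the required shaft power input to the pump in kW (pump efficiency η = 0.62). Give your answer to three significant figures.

V = 4Q/(πD²) = 2.055 m/s; Re = 3.46×10^5; ε/D = 0.00155; f = 0.02269
h_f = f(L/D)V²/2g = 4.065 m
Total head H = z + h_f = 31.4 + 4.065 = 35.47 m
P_hyd = ρgQH = 822.0·9.81·0.257·35.47 = 73.50 kW
P_shaft = P_hyd/η = 73.50/0.62 = 118.5 kW

P_shaft ≈ 119 kW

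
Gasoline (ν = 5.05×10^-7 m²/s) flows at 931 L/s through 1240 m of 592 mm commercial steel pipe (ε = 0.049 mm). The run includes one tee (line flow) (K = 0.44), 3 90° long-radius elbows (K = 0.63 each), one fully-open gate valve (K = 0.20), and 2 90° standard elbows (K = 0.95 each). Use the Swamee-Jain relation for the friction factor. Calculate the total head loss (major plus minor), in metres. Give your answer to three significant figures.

V = 4Q/(πD²) = 3.382 m/s; V²/2g = 0.5831 m
Re = 3.97×10^6, ε/D = 8.28×10^-5 → f = 0.01214 (Swamee-Jain)
Major: h_f = f(L/D)·V²/2g = 0.01214·2095·0.5831 = 14.83 m
Minor: ΣK = 4.43; h_m = ΣK·V²/2g = 2.583 m
Total H_L = 14.83 + 2.583 = 17.41 m

H_L ≈ 17.4 m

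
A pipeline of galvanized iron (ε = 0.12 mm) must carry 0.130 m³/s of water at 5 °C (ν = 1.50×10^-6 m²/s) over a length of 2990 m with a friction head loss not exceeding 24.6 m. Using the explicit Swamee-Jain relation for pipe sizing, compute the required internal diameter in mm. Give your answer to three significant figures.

D ≈ 317 mm

Swamee-Jain (Type III): D = 0.66·[ε^1.25·(LQ²/(gh_f))^4.75 + ν·Q^9.4·(L/(gh_f))^5.2]^0.04
LQ²/(gh_f) = 0.2094; L/(gh_f) = 12.39
Term 1 = ε^1.25·(…)^4.75 = 7.47×10^-9; Term 2 = ν·Q^9.4·(…)^5.2 = 3.40×10^-9
D = 0.66·(7.47×10^-9 + 3.40×10^-9)^0.04 = 0.3170 m = 317 mm
Check: V = 1.65 m/s, Re = 3.48×10^5, f = 0.01739, h_f = 22.7 m ≈ 24.6 m ✓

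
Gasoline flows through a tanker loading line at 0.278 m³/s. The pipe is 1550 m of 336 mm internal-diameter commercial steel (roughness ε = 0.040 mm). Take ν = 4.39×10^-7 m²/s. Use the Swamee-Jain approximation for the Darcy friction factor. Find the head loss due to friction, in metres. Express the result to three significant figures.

V = 4Q/(πD²) = 4·0.278/(π·0.336²) = 3.135 m/s
Re = VD/ν = 3.135·0.336/4.39×10^-7 = 2.40×10^6 → turbulent
ε/D = 0.040/336 = 1.19×10^-4
Swamee-Jain: f = 0.01309
h_f = f(L/D)V²/(2g) = 0.01309·(1550/0.336)·3.135²/(2·9.81) = 30.24 m

h_f ≈ 30.2 m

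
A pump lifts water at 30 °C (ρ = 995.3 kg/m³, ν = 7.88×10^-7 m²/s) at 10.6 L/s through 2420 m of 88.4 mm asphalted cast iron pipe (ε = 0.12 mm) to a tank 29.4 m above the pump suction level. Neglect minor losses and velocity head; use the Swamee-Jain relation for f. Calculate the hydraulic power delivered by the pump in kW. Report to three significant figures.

P_hyd ≈ 12.7 kW

V = 4Q/(πD²) = 1.727 m/s; Re = 1.94×10^5; ε/D = 0.00136; f = 0.02254
h_f = f(L/D)V²/2g = 93.79 m
Total head H = z + h_f = 29.4 + 93.79 = 123.2 m
P_hyd = ρgQH = 995.3·9.81·0.0106·123.2 = 12.75 kW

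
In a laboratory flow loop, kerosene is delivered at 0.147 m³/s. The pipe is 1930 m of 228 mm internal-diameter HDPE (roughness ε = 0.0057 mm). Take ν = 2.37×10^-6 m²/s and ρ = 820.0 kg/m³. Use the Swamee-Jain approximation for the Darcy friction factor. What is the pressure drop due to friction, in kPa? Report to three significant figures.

Δp ≈ 644 kPa

V = 4Q/(πD²) = 4·0.147/(π·0.228²) = 3.600 m/s
Re = VD/ν = 3.600·0.228/2.37×10^-6 = 3.46×10^5 → turbulent
ε/D = 0.0057/228 = 2.50×10^-5
Swamee-Jain: f = 0.01431
h_f = f(L/D)V²/(2g) = 0.01431·(1930/0.228)·3.600²/(2·9.81) = 80.03 m
Δp = ρg·h_f = 820.0·9.81·80.03 = 643.8 kPa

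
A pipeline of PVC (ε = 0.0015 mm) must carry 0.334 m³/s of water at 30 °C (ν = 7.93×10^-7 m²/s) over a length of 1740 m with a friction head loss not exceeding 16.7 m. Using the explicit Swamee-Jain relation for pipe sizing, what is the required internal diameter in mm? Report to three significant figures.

D ≈ 408 mm

Swamee-Jain (Type III): D = 0.66·[ε^1.25·(LQ²/(gh_f))^4.75 + ν·Q^9.4·(L/(gh_f))^5.2]^0.04
LQ²/(gh_f) = 1.185; L/(gh_f) = 10.62
Term 1 = ε^1.25·(…)^4.75 = 1.17×10^-7; Term 2 = ν·Q^9.4·(…)^5.2 = 5.74×10^-6
D = 0.66·(1.17×10^-7 + 5.74×10^-6)^0.04 = 0.4076 m = 408 mm
Check: V = 2.56 m/s, Re = 1.32×10^6, f = 0.01120, h_f = 16.0 m ≈ 16.7 m ✓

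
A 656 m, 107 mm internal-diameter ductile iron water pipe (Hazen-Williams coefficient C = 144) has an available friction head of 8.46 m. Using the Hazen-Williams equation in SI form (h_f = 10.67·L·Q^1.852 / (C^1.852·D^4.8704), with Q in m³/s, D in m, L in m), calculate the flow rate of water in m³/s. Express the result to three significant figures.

Q ≈ 0.0107 m³/s

Rearranging: Q = [h_f·C^1.852·D^4.8704 / (10.67·L)]^(1/1.852)
Q = [8.46·144^1.852·0.107^4.8704 / (10.67·656)]^0.540 = 0.01073 m³/s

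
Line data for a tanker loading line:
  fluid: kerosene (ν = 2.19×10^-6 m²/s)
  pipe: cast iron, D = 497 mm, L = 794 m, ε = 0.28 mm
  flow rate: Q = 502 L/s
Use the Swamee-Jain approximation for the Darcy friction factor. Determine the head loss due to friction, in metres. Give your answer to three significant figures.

V = 4Q/(πD²) = 4·0.502/(π·0.497²) = 2.588 m/s
Re = VD/ν = 2.588·0.497/2.19×10^-6 = 5.87×10^5 → turbulent
ε/D = 0.28/497 = 5.63×10^-4
Swamee-Jain: f = 0.01803
h_f = f(L/D)V²/(2g) = 0.01803·(794/0.497)·2.588²/(2·9.81) = 9.833 m

h_f ≈ 9.83 m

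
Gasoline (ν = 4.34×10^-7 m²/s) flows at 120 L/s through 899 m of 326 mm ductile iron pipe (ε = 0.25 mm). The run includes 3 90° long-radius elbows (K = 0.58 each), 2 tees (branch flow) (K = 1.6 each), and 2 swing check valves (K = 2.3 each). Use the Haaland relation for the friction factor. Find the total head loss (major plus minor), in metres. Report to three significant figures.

V = 4Q/(πD²) = 1.438 m/s; V²/2g = 0.1053 m
Re = 1.08×10^6, ε/D = 7.67×10^-4 → f = 0.01876 (Haaland)
Major: h_f = f(L/D)·V²/2g = 0.01876·2758·0.1053 = 5.451 m
Minor: ΣK = 9.54; h_m = ΣK·V²/2g = 1.005 m
Total H_L = 5.451 + 1.005 = 6.455 m

H_L ≈ 6.46 m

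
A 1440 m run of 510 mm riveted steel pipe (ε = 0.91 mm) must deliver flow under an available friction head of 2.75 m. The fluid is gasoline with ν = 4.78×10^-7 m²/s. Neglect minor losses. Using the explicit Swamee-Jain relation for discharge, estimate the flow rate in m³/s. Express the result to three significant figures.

Swamee-Jain (Type II): Q = -0.965·√(gD⁵h_f/L)·ln[ε/(3.7D) + √(3.17ν²L/(gD³h_f))]
√(gD⁵h_f/L) = √(9.81·0.510⁵·2.75/1440) = 0.02542
ε/(3.7D) = 4.82×10^-4; √(3.17ν²L/(gD³h_f)) = 1.71×10^-5
Q = -0.965·0.02542·ln(4.993×10^-4) = 0.1865 m³/s
Check: V = 0.913 m/s, Re = 9.74×10^5, f = 0.02301, h_f = 2.76 m ≈ 2.75 m ✓

Q ≈ 0.187 m³/s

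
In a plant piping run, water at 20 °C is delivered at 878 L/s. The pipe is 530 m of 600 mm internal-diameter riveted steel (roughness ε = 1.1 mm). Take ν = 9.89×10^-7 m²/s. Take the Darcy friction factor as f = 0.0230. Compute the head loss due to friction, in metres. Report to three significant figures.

h_f ≈ 9.99 m

V = 4Q/(πD²) = 4·0.878/(π·0.600²) = 3.105 m/s
h_f = f(L/D)V²/(2g) = 0.02300·(530/0.600)·3.105²/(2·9.81) = 9.985 m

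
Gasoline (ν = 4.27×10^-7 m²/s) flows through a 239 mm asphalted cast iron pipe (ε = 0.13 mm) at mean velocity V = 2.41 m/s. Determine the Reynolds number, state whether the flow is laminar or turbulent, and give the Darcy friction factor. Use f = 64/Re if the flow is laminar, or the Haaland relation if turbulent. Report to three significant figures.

Re ≈ 1.35×10^6; turbulent; f ≈ 0.0174

Re = VD/ν = 2.410·0.239/4.27×10^-7 = 1.35×10^6
Re > 4000 → turbulent; ε/D = 5.44×10^-4
Haaland: f = 0.01736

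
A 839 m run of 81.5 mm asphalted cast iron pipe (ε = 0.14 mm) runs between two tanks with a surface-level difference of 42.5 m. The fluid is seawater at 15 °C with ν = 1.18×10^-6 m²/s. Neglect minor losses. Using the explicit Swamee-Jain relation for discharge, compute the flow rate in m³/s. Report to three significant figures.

Q ≈ 0.00959 m³/s

Swamee-Jain (Type II): Q = -0.965·√(gD⁵h_f/L)·ln[ε/(3.7D) + √(3.17ν²L/(gD³h_f))]
√(gD⁵h_f/L) = √(9.81·0.0815⁵·42.5/839) = 0.001337
ε/(3.7D) = 4.64×10^-4; √(3.17ν²L/(gD³h_f)) = 1.28×10^-4
Q = -0.965·0.001337·ln(5.924×10^-4) = 0.009586 m³/s
Check: V = 1.84 m/s, Re = 1.27×10^5, f = 0.02420, h_f = 42.9 m ≈ 42.5 m ✓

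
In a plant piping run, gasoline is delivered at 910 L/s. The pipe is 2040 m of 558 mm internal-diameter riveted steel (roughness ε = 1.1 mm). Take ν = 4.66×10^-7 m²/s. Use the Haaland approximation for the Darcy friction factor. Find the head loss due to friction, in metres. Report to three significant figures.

V = 4Q/(πD²) = 4·0.910/(π·0.558²) = 3.721 m/s
Re = VD/ν = 3.721·0.558/4.66×10^-7 = 4.46×10^6 → turbulent
ε/D = 1.1/558 = 0.00197
Haaland: f = 0.02341
h_f = f(L/D)V²/(2g) = 0.02341·(2040/0.558)·3.721²/(2·9.81) = 60.42 m

h_f ≈ 60.4 m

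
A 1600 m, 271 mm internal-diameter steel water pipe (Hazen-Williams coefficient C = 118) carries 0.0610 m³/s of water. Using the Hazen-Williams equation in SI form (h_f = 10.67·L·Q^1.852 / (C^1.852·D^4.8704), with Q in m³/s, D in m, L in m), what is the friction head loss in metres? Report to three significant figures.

h_f = 10.67·1600·0.0610^1.852 / (118^1.852·0.271^4.8704) = 8.077 m

h_f ≈ 8.08 m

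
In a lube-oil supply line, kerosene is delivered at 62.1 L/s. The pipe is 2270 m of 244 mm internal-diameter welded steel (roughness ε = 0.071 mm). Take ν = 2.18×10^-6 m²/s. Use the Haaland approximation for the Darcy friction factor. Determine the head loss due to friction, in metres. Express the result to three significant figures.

h_f ≈ 15.1 m

V = 4Q/(πD²) = 4·0.0621/(π·0.244²) = 1.328 m/s
Re = VD/ν = 1.328·0.244/2.18×10^-6 = 1.49×10^5 → turbulent
ε/D = 0.071/244 = 2.91×10^-4
Haaland: f = 0.01810
h_f = f(L/D)V²/(2g) = 0.01810·(2270/0.244)·1.328²/(2·9.81) = 15.14 m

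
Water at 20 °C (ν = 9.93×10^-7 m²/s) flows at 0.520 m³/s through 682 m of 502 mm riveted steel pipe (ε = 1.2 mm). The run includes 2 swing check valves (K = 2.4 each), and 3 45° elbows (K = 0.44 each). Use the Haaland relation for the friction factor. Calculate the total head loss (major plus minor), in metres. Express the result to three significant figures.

V = 4Q/(πD²) = 2.627 m/s; V²/2g = 0.3518 m
Re = 1.33×10^6, ε/D = 0.00239 → f = 0.02473 (Haaland)
Major: h_f = f(L/D)·V²/2g = 0.02473·1359·0.3518 = 11.82 m
Minor: ΣK = 6.12; h_m = ΣK·V²/2g = 2.153 m
Total H_L = 11.82 + 2.153 = 13.97 m

H_L ≈ 14.0 m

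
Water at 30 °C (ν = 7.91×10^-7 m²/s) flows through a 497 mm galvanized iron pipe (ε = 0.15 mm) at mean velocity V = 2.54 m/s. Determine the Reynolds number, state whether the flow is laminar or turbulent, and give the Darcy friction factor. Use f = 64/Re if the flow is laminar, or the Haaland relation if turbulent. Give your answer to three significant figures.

Re = VD/ν = 2.540·0.497/7.91×10^-7 = 1.60×10^6
Re > 4000 → turbulent; ε/D = 3.02×10^-4
Haaland: f = 0.01539

Re ≈ 1.60×10^6; turbulent; f ≈ 0.0154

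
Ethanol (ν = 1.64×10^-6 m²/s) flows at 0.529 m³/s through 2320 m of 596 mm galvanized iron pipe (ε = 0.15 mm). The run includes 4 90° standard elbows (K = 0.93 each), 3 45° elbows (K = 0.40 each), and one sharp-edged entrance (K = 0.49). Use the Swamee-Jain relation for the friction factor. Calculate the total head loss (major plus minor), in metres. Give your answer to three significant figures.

H_L ≈ 12.1 m

V = 4Q/(πD²) = 1.896 m/s; V²/2g = 0.1833 m
Re = 6.89×10^5, ε/D = 2.52×10^-4 → f = 0.01562 (Swamee-Jain)
Major: h_f = f(L/D)·V²/2g = 0.01562·3893·0.1833 = 11.15 m
Minor: ΣK = 5.41; h_m = ΣK·V²/2g = 0.9914 m
Total H_L = 11.15 + 0.9914 = 12.14 m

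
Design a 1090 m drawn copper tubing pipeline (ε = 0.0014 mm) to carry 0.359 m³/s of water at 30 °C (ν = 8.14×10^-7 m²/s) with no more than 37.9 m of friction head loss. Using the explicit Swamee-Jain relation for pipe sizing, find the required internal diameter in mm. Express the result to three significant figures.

Swamee-Jain (Type III): D = 0.66·[ε^1.25·(LQ²/(gh_f))^4.75 + ν·Q^9.4·(L/(gh_f))^5.2]^0.04
LQ²/(gh_f) = 0.3778; L/(gh_f) = 2.932
Term 1 = ε^1.25·(…)^4.75 = 4.73×10^-10; Term 2 = ν·Q^9.4·(…)^5.2 = 1.44×10^-8
D = 0.66·(4.73×10^-10 + 1.44×10^-8)^0.04 = 0.3209 m = 321 mm
Check: V = 4.44 m/s, Re = 1.75×10^6, f = 0.01074, h_f = 36.6 m ≈ 37.9 m ✓

D ≈ 321 mm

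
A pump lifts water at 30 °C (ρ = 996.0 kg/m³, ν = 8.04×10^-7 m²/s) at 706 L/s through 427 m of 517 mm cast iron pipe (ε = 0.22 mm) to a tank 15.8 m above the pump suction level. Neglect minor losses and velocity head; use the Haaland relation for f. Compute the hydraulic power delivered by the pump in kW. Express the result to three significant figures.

P_hyd ≈ 163 kW

V = 4Q/(πD²) = 3.363 m/s; Re = 2.16×10^6; ε/D = 4.26×10^-4; f = 0.01638
h_f = f(L/D)V²/2g = 7.798 m
Total head H = z + h_f = 15.8 + 7.798 = 23.60 m
P_hyd = ρgQH = 996.0·9.81·0.706·23.60 = 162.8 kW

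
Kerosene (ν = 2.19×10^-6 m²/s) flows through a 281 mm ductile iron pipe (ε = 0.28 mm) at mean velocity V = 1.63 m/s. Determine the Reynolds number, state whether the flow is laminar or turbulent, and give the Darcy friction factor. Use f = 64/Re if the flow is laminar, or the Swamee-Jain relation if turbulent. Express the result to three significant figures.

Re = VD/ν = 1.630·0.281/2.19×10^-6 = 2.09×10^5
Re > 4000 → turbulent; ε/D = 9.96×10^-4
Swamee-Jain: f = 0.02112

Re ≈ 2.09×10^5; turbulent; f ≈ 0.0211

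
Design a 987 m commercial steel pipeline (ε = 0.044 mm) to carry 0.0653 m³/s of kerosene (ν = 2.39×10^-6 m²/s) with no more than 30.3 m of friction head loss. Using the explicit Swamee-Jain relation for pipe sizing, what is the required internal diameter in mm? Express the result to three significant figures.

D ≈ 185 mm

Swamee-Jain (Type III): D = 0.66·[ε^1.25·(LQ²/(gh_f))^4.75 + ν·Q^9.4·(L/(gh_f))^5.2]^0.04
LQ²/(gh_f) = 0.01416; L/(gh_f) = 3.321
Term 1 = ε^1.25·(…)^4.75 = 5.91×10^-15; Term 2 = ν·Q^9.4·(…)^5.2 = 8.89×10^-15
D = 0.66·(5.91×10^-15 + 8.89×10^-15)^0.04 = 0.1847 m = 185 mm
Check: V = 2.44 m/s, Re = 1.88×10^5, f = 0.01752, h_f = 28.4 m ≈ 30.3 m ✓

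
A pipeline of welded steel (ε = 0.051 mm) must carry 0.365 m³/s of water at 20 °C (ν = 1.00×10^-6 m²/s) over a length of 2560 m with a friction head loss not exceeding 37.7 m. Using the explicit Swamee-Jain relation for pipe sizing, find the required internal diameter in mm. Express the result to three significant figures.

D ≈ 404 mm

Swamee-Jain (Type III): D = 0.66·[ε^1.25·(LQ²/(gh_f))^4.75 + ν·Q^9.4·(L/(gh_f))^5.2]^0.04
LQ²/(gh_f) = 0.9222; L/(gh_f) = 6.922
Term 1 = ε^1.25·(…)^4.75 = 2.93×10^-6; Term 2 = ν·Q^9.4·(…)^5.2 = 1.80×10^-6
D = 0.66·(2.93×10^-6 + 1.80×10^-6)^0.04 = 0.4041 m = 404 mm
Check: V = 2.85 m/s, Re = 1.15×10^6, f = 0.01374, h_f = 35.9 m ≈ 37.7 m ✓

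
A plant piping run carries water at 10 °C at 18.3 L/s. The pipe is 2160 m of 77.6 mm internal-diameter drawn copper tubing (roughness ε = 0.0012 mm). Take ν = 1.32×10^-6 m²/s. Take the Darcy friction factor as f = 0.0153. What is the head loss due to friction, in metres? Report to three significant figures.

V = 4Q/(πD²) = 4·0.0183/(π·0.0776²) = 3.869 m/s
h_f = f(L/D)V²/(2g) = 0.01530·(2160/0.0776)·3.869²/(2·9.81) = 325.0 m

h_f ≈ 325 m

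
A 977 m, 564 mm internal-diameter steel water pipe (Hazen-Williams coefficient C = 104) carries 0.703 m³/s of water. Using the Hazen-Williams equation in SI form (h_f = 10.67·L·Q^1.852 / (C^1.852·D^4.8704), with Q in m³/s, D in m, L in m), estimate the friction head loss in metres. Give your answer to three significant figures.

h_f = 10.67·977·0.703^1.852 / (104^1.852·0.564^4.8704) = 16.23 m

h_f ≈ 16.2 m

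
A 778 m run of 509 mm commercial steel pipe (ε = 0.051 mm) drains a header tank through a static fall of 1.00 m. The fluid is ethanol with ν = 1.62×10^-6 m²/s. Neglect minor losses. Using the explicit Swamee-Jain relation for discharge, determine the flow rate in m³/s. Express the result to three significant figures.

Q ≈ 0.185 m³/s

Swamee-Jain (Type II): Q = -0.965·√(gD⁵h_f/L)·ln[ε/(3.7D) + √(3.17ν²L/(gD³h_f))]
√(gD⁵h_f/L) = √(9.81·0.509⁵·1.00/778) = 0.02076
ε/(3.7D) = 2.71×10^-5; √(3.17ν²L/(gD³h_f)) = 7.07×10^-5
Q = -0.965·0.02076·ln(9.781×10^-5) = 0.1849 m³/s
Check: V = 0.909 m/s, Re = 2.86×10^5, f = 0.01555, h_f = 1.00 m ≈ 1.00 m ✓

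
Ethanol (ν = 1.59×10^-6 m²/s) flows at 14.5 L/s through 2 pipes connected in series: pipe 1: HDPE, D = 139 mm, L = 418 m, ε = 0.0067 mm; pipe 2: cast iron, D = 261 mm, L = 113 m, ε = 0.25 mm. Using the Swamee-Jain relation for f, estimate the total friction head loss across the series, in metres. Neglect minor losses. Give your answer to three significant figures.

H ≈ 2.67 m

Pipe 1: V = 0.9555 m/s, Re = 8.35×10^4, ε/D = 4.82×10^-5, f = 0.01882, h_1 = f(L/D)V²/2g = 2.633 m
Pipe 2: V = 0.2710 m/s, Re = 4.45×10^4, ε/D = 9.58×10^-4, f = 0.02446, h_2 = f(L/D)V²/2g = 0.03964 m
Series → Q common, losses add: H = Σh = 2.673 m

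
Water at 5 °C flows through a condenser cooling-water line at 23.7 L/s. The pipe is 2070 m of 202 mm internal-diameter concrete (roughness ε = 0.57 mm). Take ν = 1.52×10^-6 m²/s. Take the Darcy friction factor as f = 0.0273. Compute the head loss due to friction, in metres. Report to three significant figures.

V = 4Q/(πD²) = 4·0.0237/(π·0.202²) = 0.7395 m/s
h_f = f(L/D)V²/(2g) = 0.02730·(2070/0.202)·0.7395²/(2·9.81) = 7.798 m

h_f ≈ 7.80 m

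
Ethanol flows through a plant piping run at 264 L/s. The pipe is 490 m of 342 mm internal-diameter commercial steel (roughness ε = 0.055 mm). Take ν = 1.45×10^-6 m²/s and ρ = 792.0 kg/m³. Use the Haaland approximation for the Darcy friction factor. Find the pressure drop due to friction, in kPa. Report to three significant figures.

Δp ≈ 68.1 kPa

V = 4Q/(πD²) = 4·0.264/(π·0.342²) = 2.874 m/s
Re = VD/ν = 2.874·0.342/1.45×10^-6 = 6.78×10^5 → turbulent
ε/D = 0.055/342 = 1.61×10^-4
Haaland: f = 0.01453
h_f = f(L/D)V²/(2g) = 0.01453·(490/0.342)·2.874²/(2·9.81) = 8.761 m
Δp = ρg·h_f = 792.0·9.81·8.761 = 68.07 kPa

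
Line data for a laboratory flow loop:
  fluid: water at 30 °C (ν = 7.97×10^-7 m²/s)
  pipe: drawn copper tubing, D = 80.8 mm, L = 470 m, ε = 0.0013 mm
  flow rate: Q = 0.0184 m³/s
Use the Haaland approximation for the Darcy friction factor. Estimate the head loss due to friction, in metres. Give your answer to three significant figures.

V = 4Q/(πD²) = 4·0.0184/(π·0.0808²) = 3.588 m/s
Re = VD/ν = 3.588·0.0808/7.97×10^-7 = 3.64×10^5 → turbulent
ε/D = 0.0013/80.8 = 1.61×10^-5
Haaland: f = 0.01399
h_f = f(L/D)V²/(2g) = 0.01399·(470/0.0808)·3.588²/(2·9.81) = 53.41 m

h_f ≈ 53.4 m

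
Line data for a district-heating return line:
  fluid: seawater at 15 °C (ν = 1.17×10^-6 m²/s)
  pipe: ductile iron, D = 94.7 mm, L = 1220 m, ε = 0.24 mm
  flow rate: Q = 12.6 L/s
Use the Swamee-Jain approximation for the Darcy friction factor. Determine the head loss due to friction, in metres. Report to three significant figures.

V = 4Q/(πD²) = 4·0.0126/(π·0.0947²) = 1.789 m/s
Re = VD/ν = 1.789·0.0947/1.17×10^-6 = 1.45×10^5 → turbulent
ε/D = 0.24/94.7 = 0.00253
Swamee-Jain: f = 0.02620
h_f = f(L/D)V²/(2g) = 0.02620·(1220/0.0947)·1.789²/(2·9.81) = 55.06 m

h_f ≈ 55.1 m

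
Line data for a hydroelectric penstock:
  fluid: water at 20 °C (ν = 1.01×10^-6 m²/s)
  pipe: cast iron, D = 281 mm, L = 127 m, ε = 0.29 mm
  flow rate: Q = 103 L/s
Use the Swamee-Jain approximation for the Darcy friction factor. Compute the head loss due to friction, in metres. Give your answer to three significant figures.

V = 4Q/(πD²) = 4·0.103/(π·0.281²) = 1.661 m/s
Re = VD/ν = 1.661·0.281/1.01×10^-6 = 4.62×10^5 → turbulent
ε/D = 0.29/281 = 0.00103
Swamee-Jain: f = 0.02054
h_f = f(L/D)V²/(2g) = 0.02054·(127/0.281)·1.661²/(2·9.81) = 1.305 m

h_f ≈ 1.31 m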